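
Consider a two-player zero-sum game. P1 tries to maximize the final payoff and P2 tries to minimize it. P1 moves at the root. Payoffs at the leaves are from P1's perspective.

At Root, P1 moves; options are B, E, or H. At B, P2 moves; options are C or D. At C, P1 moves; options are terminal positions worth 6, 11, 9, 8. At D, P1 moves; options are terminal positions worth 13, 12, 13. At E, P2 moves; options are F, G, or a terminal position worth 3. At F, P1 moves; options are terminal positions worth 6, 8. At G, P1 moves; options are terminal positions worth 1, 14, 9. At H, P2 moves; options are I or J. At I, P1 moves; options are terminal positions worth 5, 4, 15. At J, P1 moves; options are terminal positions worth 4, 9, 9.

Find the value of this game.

C (P1): max(6, 11, 9, 8) = 11
D (P1): max(13, 12, 13) = 13
B (P2): min(11, 13) = 11
F (P1): max(6, 8) = 8
G (P1): max(1, 14, 9) = 14
E (P2): min(8, 14, 3) = 3
I (P1): max(5, 4, 15) = 15
J (P1): max(4, 9, 9) = 9
H (P2): min(15, 9) = 9
Root (P1): max(11, 3, 9) = 11

11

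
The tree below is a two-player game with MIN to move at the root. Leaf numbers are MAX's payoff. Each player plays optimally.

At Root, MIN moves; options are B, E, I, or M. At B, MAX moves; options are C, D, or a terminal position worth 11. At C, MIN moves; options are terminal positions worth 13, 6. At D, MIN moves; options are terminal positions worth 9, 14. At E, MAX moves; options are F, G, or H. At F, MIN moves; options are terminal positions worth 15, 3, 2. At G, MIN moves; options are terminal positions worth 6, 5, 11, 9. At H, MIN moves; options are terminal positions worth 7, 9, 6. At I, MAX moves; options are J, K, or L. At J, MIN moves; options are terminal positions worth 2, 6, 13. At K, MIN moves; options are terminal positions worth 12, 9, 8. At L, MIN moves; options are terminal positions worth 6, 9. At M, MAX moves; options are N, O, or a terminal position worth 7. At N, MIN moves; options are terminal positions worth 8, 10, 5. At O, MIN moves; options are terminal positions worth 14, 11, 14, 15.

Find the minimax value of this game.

6

C (MIN): min(13, 6) = 6
D (MIN): min(9, 14) = 9
B (MAX): max(6, 9, 11) = 11
F (MIN): min(15, 3, 2) = 2
G (MIN): min(6, 5, 11, 9) = 5
H (MIN): min(7, 9, 6) = 6
E (MAX): max(2, 5, 6) = 6
J (MIN): min(2, 6, 13) = 2
K (MIN): min(12, 9, 8) = 8
L (MIN): min(6, 9) = 6
I (MAX): max(2, 8, 6) = 8
N (MIN): min(8, 10, 5) = 5
O (MIN): min(14, 11, 14, 15) = 11
M (MAX): max(5, 11, 7) = 11
Root (MIN): min(11, 6, 8, 11) = 6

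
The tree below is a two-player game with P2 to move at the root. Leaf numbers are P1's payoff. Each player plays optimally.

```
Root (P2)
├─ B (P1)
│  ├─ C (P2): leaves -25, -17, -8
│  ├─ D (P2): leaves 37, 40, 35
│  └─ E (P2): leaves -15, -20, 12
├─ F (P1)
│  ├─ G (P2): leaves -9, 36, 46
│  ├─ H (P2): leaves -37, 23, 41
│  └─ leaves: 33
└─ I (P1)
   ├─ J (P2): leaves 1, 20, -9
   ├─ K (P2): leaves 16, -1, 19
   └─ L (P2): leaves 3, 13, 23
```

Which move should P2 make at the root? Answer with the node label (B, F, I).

C (P2): min(-25, -17, -8) = -25
D (P2): min(37, 40, 35) = 35
E (P2): min(-15, -20, 12) = -20
B (P1): max(-25, 35, -20) = 35
G (P2): min(-9, 36, 46) = -9
H (P2): min(-37, 23, 41) = -37
F (P1): max(-9, -37, 33) = 33
J (P2): min(1, 20, -9) = -9
K (P2): min(16, -1, 19) = -1
L (P2): min(3, 13, 23) = 3
I (P1): max(-9, -1, 3) = 3
Root (P2): min(35, 33, 3) = 3
P2 picks the child with the lowest value: I (value 3).

I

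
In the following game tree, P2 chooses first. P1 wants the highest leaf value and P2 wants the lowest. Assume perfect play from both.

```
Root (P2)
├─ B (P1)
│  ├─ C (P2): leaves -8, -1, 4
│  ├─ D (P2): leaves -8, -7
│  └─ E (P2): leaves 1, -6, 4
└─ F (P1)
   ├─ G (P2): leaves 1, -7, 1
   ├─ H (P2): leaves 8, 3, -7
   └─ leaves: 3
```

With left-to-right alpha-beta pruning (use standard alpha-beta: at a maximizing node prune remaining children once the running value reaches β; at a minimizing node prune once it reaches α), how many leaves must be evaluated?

C [α=-∞,β=+∞]: v=-8
D [α=-8,β=+∞]: v=-8 after child 1 ≤ α → α-cutoff, skip 1
E [α=-8,β=+∞]: v=-6
B [α=-∞,β=+∞]: v=-6
G [α=-∞,β=-6]: v=-7
H [α=-7,β=-6]: v=-7
F [α=-∞,β=-6]: v=3
Root [α=-∞,β=+∞]: v=-6
Leaves evaluated: 14 of 15.

14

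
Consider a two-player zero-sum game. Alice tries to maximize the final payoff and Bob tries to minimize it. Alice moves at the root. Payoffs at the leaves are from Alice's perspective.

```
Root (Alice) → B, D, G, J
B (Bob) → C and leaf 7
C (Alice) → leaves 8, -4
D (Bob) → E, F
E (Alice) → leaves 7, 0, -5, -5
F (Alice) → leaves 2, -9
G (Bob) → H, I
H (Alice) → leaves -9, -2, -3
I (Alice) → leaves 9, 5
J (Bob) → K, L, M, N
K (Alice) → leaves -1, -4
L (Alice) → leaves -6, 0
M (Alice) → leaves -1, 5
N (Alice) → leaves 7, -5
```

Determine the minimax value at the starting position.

7

C (Alice): max(8, -4) = 8
B (Bob): min(8, 7) = 7
E (Alice): max(7, 0, -5, -5) = 7
F (Alice): max(2, -9) = 2
D (Bob): min(7, 2) = 2
H (Alice): max(-9, -2, -3) = -2
I (Alice): max(9, 5) = 9
G (Bob): min(-2, 9) = -2
K (Alice): max(-1, -4) = -1
L (Alice): max(-6, 0) = 0
M (Alice): max(-1, 5) = 5
N (Alice): max(7, -5) = 7
J (Bob): min(-1, 0, 5, 7) = -1
Root (Alice): max(7, 2, -2, -1) = 7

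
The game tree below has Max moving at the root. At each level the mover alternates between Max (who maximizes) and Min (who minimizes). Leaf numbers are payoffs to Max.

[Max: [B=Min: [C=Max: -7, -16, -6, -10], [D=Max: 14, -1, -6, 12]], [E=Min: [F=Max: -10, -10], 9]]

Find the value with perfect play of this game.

C (Max): max(-7, -16, -6, -10) = -6
D (Max): max(14, -1, -6, 12) = 14
B (Min): min(-6, 14) = -6
F (Max): max(-10, -10) = -10
E (Min): min(-10, 9) = -10
Root (Max): max(-6, -10) = -6

-6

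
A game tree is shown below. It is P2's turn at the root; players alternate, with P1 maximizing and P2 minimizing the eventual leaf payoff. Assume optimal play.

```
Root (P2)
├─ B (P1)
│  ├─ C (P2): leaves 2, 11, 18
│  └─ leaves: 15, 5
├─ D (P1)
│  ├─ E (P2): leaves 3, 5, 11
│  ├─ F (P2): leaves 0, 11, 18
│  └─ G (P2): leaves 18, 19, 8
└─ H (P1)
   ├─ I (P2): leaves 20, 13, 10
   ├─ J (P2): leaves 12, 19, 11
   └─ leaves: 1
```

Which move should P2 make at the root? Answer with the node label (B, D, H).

C (P2): min(2, 11, 18) = 2
B (P1): max(2, 15, 5) = 15
E (P2): min(3, 5, 11) = 3
F (P2): min(0, 11, 18) = 0
G (P2): min(18, 19, 8) = 8
D (P1): max(3, 0, 8) = 8
I (P2): min(20, 13, 10) = 10
J (P2): min(12, 19, 11) = 11
H (P1): max(10, 11, 1) = 11
Root (P2): min(15, 8, 11) = 8
P2 picks the child with the lowest value: D (value 8).

D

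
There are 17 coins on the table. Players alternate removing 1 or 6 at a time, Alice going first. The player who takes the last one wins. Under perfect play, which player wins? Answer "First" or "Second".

First

i:   0  1  2  3  4  5  6  7  8  9 10 11 12 13 14 15 16 17
     L  W  L  W  L  W  W  L  W  L  W  L  W  W  L  W  L  W
Position 17 is W, so the first player wins.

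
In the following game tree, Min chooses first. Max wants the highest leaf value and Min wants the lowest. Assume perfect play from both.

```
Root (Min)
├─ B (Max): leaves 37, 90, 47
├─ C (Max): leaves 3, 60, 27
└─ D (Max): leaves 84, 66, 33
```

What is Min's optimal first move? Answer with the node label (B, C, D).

C

B (Max): max(37, 90, 47) = 90
C (Max): max(3, 60, 27) = 60
D (Max): max(84, 66, 33) = 84
Root (Min): min(90, 60, 84) = 60
Min picks the child with the lowest value: C (value 60).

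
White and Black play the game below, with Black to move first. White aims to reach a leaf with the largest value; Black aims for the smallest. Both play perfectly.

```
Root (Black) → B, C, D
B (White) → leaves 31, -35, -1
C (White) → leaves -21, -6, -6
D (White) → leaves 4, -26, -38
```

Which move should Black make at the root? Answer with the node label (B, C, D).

C

B (White): max(31, -35, -1) = 31
C (White): max(-21, -6, -6) = -6
D (White): max(4, -26, -38) = 4
Root (Black): min(31, -6, 4) = -6
Black picks the child with the lowest value: C (value -6).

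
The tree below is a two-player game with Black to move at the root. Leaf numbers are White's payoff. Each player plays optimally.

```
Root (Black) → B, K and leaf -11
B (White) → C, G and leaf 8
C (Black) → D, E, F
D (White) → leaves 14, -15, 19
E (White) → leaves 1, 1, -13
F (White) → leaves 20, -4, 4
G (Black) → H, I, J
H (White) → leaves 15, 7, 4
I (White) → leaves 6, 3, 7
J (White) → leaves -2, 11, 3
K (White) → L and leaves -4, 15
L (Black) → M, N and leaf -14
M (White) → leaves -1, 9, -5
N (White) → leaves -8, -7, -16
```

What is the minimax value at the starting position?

-11

D (White): max(14, -15, 19) = 19
E (White): max(1, 1, -13) = 1
F (White): max(20, -4, 4) = 20
C (Black): min(19, 1, 20) = 1
H (White): max(15, 7, 4) = 15
I (White): max(6, 3, 7) = 7
J (White): max(-2, 11, 3) = 11
G (Black): min(15, 7, 11) = 7
B (White): max(1, 7, 8) = 8
M (White): max(-1, 9, -5) = 9
N (White): max(-8, -7, -16) = -7
L (Black): min(9, -7, -14) = -14
K (White): max(-14, -4, 15) = 15
Root (Black): min(8, 15, -11) = -11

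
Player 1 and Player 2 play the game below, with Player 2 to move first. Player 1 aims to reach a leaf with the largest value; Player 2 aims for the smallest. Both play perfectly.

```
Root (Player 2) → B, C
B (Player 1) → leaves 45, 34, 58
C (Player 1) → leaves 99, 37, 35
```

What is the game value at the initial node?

58

B (Player 1): max(45, 34, 58) = 58
C (Player 1): max(99, 37, 35) = 99
Root (Player 2): min(58, 99) = 58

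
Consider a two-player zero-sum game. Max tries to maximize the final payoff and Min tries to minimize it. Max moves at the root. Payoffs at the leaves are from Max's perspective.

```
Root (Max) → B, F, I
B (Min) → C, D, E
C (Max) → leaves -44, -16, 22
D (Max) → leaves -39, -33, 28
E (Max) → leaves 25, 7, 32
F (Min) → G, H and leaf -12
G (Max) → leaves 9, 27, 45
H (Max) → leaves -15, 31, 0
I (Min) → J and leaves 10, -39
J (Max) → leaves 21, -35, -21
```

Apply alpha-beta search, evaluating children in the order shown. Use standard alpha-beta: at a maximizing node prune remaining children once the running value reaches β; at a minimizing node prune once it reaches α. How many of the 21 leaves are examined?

17

C [α=-∞,β=+∞]: v=22
D [α=-∞,β=22]: v=28
E [α=-∞,β=22]: v=25 after child 1 ≥ β → β-cutoff, skip 2
B [α=-∞,β=+∞]: v=22
G [α=22,β=+∞]: v=45
H [α=22,β=45]: v=31
F [α=22,β=+∞]: v=-12
J [α=22,β=+∞]: v=21
I [α=22,β=+∞]: v=21 after child 1 ≤ α → α-cutoff, skip 2
Root [α=-∞,β=+∞]: v=22
Leaves evaluated: 17 of 21.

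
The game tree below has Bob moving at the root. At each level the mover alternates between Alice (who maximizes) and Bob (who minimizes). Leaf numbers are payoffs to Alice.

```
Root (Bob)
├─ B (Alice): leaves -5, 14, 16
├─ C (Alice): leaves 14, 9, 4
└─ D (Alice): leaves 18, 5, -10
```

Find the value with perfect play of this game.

B (Alice): max(-5, 14, 16) = 16
C (Alice): max(14, 9, 4) = 14
D (Alice): max(18, 5, -10) = 18
Root (Bob): min(16, 14, 18) = 14

14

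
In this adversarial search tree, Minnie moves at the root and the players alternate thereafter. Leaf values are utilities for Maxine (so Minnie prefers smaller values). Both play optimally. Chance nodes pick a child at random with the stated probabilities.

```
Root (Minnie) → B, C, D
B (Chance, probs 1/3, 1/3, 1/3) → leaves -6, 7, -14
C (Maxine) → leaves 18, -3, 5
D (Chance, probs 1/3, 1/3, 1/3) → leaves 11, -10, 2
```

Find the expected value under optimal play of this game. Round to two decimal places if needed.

-4.33

B (Chance): 1/3·-6 + 1/3·7 + 1/3·-14 = -4.33
C (Maxine): max(18, -3, 5) = 18
D (Chance): 1/3·11 + 1/3·-10 + 1/3·2 = 1
Root (Minnie): min(-4.33, 18, 1) = -4.33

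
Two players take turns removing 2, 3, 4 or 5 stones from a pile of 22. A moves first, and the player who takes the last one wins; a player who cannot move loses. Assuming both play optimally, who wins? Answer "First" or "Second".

Second

Compute winning (W) and losing (L) positions by backward induction:
i:   0  1  2  3  4  5  6  7  8  9 10 11 12 13 14 15 16 17 18 19 20 21 22
     L  L  W  W  W  W  W  L  L  W  W  W  W  W  L  L  W  W  W  W  W  L  L
Position 22 is L, so the second player wins.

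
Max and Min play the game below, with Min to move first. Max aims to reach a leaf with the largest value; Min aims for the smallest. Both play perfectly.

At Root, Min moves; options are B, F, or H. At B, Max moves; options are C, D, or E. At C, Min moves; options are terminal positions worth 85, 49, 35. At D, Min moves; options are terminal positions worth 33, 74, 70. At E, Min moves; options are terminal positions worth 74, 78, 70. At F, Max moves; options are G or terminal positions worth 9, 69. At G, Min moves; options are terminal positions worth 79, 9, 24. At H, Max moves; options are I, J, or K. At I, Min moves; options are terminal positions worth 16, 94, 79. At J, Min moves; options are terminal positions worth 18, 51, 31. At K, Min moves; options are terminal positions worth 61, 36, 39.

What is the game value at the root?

36

C (Min): min(85, 49, 35) = 35
D (Min): min(33, 74, 70) = 33
E (Min): min(74, 78, 70) = 70
B (Max): max(35, 33, 70) = 70
G (Min): min(79, 9, 24) = 9
F (Max): max(9, 9, 69) = 69
I (Min): min(16, 94, 79) = 16
J (Min): min(18, 51, 31) = 18
K (Min): min(61, 36, 39) = 36
H (Max): max(16, 18, 36) = 36
Root (Min): min(70, 69, 36) = 36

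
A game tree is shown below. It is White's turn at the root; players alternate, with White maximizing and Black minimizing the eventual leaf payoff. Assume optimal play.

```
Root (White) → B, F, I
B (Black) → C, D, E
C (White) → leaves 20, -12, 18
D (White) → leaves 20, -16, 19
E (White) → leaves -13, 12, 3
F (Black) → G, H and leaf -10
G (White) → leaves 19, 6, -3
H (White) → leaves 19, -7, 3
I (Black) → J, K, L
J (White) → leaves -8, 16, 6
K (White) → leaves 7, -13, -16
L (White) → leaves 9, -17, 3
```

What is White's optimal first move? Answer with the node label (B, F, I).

C (White): max(20, -12, 18) = 20
D (White): max(20, -16, 19) = 20
E (White): max(-13, 12, 3) = 12
B (Black): min(20, 20, 12) = 12
G (White): max(19, 6, -3) = 19
H (White): max(19, -7, 3) = 19
F (Black): min(19, 19, -10) = -10
J (White): max(-8, 16, 6) = 16
K (White): max(7, -13, -16) = 7
L (White): max(9, -17, 3) = 9
I (Black): min(16, 7, 9) = 7
Root (White): max(12, -10, 7) = 12
White picks the child with the highest value: B (value 12).

B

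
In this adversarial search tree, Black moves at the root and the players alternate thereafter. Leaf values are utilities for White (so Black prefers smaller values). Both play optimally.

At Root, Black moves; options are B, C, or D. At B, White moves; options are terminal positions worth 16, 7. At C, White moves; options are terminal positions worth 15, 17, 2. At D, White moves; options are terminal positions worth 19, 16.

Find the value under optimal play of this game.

16

B (White): max(16, 7) = 16
C (White): max(15, 17, 2) = 17
D (White): max(19, 16) = 19
Root (Black): min(16, 17, 19) = 16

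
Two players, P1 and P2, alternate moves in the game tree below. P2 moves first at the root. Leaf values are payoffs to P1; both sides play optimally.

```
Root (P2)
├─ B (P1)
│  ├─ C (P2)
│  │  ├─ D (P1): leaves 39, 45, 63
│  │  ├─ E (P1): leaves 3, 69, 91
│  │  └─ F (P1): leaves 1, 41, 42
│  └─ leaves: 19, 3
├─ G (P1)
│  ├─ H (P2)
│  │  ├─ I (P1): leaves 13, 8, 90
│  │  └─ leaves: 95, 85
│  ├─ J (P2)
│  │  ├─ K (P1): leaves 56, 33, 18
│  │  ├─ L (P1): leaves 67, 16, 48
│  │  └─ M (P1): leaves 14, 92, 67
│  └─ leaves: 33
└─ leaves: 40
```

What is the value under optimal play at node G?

I: max(13, 8, 90) = 90
H: min(90, 95, 85) = 85
K: max(56, 33, 18) = 56
L: max(67, 16, 48) = 67
M: max(14, 92, 67) = 92
J: min(56, 67, 92) = 56
G: max(85, 56, 33) = 85

85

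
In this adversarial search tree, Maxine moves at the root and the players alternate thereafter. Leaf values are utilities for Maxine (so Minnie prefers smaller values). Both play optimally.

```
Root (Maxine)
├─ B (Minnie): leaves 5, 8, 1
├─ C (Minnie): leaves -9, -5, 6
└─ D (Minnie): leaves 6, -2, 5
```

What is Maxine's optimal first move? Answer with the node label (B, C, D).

B (Minnie): min(5, 8, 1) = 1
C (Minnie): min(-9, -5, 6) = -9
D (Minnie): min(6, -2, 5) = -2
Root (Maxine): max(1, -9, -2) = 1
Maxine picks the child with the highest value: B (value 1).

B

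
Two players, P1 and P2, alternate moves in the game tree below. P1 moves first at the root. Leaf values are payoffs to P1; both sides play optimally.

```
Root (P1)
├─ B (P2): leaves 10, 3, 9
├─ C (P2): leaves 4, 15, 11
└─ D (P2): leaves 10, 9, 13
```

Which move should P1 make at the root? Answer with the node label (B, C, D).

D

B (P2): min(10, 3, 9) = 3
C (P2): min(4, 15, 11) = 4
D (P2): min(10, 9, 13) = 9
Root (P1): max(3, 4, 9) = 9
P1 picks the child with the highest value: D (value 9).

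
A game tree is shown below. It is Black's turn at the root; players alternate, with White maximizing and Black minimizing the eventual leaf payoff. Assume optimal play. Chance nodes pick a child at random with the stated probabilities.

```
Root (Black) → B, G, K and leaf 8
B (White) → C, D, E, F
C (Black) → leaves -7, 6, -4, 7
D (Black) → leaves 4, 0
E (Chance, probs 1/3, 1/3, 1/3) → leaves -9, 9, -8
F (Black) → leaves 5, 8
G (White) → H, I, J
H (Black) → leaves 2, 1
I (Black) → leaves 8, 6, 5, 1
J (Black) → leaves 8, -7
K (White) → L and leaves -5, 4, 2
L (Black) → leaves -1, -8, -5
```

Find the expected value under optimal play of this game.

1

C (Black): min(-7, 6, -4, 7) = -7
D (Black): min(4, 0) = 0
E (Chance): 1/3·-9 + 1/3·9 + 1/3·-8 = -2.67
F (Black): min(5, 8) = 5
B (White): max(-7, 0, -2.67, 5) = 5
H (Black): min(2, 1) = 1
I (Black): min(8, 6, 5, 1) = 1
J (Black): min(8, -7) = -7
G (White): max(1, 1, -7) = 1
L (Black): min(-1, -8, -5) = -8
K (White): max(-8, -5, 4, 2) = 4
Root (Black): min(5, 1, 4, 8) = 1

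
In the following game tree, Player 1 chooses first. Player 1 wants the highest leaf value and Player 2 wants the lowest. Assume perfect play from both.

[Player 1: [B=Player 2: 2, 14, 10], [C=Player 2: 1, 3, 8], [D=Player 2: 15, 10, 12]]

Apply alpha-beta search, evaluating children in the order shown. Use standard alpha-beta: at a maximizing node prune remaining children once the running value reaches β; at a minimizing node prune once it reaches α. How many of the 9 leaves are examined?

7

B [α=-∞,β=+∞]: v=2
C [α=2,β=+∞]: v=1 after child 1 ≤ α → α-cutoff, skip 2
D [α=2,β=+∞]: v=10
Root [α=-∞,β=+∞]: v=10
Leaves evaluated: 7 of 9.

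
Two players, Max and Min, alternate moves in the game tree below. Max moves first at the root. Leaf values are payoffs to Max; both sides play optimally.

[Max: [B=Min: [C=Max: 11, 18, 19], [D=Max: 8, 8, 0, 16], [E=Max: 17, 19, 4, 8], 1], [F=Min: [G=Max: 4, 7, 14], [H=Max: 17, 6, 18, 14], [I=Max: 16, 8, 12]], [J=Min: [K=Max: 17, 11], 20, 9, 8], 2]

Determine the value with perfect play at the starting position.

14

C (Max): max(11, 18, 19) = 19
D (Max): max(8, 8, 0, 16) = 16
E (Max): max(17, 19, 4, 8) = 19
B (Min): min(19, 16, 19, 1) = 1
G (Max): max(4, 7, 14) = 14
H (Max): max(17, 6, 18, 14) = 18
I (Max): max(16, 8, 12) = 16
F (Min): min(14, 18, 16) = 14
K (Max): max(17, 11) = 17
J (Min): min(17, 20, 9, 8) = 8
Root (Max): max(1, 14, 8, 2) = 14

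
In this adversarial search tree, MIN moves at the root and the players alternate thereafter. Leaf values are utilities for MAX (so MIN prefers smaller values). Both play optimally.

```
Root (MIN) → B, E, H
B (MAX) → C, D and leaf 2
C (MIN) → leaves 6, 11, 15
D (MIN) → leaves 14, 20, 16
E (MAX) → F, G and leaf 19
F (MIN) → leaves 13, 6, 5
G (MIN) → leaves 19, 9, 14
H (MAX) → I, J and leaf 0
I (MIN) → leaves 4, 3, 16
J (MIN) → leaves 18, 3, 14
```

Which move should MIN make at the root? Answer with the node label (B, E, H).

C (MIN): min(6, 11, 15) = 6
D (MIN): min(14, 20, 16) = 14
B (MAX): max(6, 14, 2) = 14
F (MIN): min(13, 6, 5) = 5
G (MIN): min(19, 9, 14) = 9
E (MAX): max(5, 9, 19) = 19
I (MIN): min(4, 3, 16) = 3
J (MIN): min(18, 3, 14) = 3
H (MAX): max(3, 3, 0) = 3
Root (MIN): min(14, 19, 3) = 3
MIN picks the child with the lowest value: H (value 3).

H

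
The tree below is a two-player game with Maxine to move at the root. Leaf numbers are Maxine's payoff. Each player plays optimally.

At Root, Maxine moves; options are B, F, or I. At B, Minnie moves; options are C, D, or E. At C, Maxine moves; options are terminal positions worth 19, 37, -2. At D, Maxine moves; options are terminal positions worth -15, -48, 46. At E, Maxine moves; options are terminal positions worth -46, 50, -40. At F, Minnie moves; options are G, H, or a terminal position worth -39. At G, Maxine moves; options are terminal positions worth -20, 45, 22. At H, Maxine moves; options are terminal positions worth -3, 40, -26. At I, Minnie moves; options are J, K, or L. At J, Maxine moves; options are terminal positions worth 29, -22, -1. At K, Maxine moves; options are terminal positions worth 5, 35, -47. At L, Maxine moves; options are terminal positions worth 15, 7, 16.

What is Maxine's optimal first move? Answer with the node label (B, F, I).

C (Maxine): max(19, 37, -2) = 37
D (Maxine): max(-15, -48, 46) = 46
E (Maxine): max(-46, 50, -40) = 50
B (Minnie): min(37, 46, 50) = 37
G (Maxine): max(-20, 45, 22) = 45
H (Maxine): max(-3, 40, -26) = 40
F (Minnie): min(45, 40, -39) = -39
J (Maxine): max(29, -22, -1) = 29
K (Maxine): max(5, 35, -47) = 35
L (Maxine): max(15, 7, 16) = 16
I (Minnie): min(29, 35, 16) = 16
Root (Maxine): max(37, -39, 16) = 37
Maxine picks the child with the highest value: B (value 37).

B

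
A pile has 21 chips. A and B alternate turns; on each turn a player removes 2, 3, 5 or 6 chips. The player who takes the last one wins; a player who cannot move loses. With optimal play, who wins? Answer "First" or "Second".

i:   0  1  2  3  4  5  6  7  8  9 10 11 12 13 14 15 16 17 18 19 20 21
     L  L  W  W  W  W  W  W  L  L  W  W  W  W  W  W  L  L  W  W  W  W
Position 21 is W, so the first player wins.

First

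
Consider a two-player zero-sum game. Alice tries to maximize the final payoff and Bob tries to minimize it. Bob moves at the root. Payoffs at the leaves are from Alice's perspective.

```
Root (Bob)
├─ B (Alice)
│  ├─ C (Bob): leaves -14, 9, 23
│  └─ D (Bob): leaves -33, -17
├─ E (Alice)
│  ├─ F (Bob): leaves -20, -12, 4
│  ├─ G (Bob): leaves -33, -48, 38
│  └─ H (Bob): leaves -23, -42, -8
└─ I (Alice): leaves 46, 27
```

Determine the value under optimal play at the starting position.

-20

C (Bob): min(-14, 9, 23) = -14
D (Bob): min(-33, -17) = -33
B (Alice): max(-14, -33) = -14
F (Bob): min(-20, -12, 4) = -20
G (Bob): min(-33, -48, 38) = -48
H (Bob): min(-23, -42, -8) = -42
E (Alice): max(-20, -48, -42) = -20
I (Alice): max(46, 27) = 46
Root (Bob): min(-14, -20, 46) = -20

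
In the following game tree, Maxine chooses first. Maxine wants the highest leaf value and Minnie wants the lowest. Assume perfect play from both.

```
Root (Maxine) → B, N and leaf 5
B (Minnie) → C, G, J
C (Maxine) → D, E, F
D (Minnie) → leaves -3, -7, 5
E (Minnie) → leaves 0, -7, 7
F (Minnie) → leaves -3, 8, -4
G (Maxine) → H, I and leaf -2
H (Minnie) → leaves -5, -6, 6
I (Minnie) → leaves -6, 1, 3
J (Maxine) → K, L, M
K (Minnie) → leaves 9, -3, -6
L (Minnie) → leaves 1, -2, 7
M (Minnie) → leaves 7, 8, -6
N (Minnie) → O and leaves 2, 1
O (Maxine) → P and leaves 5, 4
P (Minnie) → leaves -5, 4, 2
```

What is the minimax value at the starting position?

5

D (Minnie): min(-3, -7, 5) = -7
E (Minnie): min(0, -7, 7) = -7
F (Minnie): min(-3, 8, -4) = -4
C (Maxine): max(-7, -7, -4) = -4
H (Minnie): min(-5, -6, 6) = -6
I (Minnie): min(-6, 1, 3) = -6
G (Maxine): max(-6, -6, -2) = -2
K (Minnie): min(9, -3, -6) = -6
L (Minnie): min(1, -2, 7) = -2
M (Minnie): min(7, 8, -6) = -6
J (Maxine): max(-6, -2, -6) = -2
B (Minnie): min(-4, -2, -2) = -4
P (Minnie): min(-5, 4, 2) = -5
O (Maxine): max(-5, 5, 4) = 5
N (Minnie): min(5, 2, 1) = 1
Root (Maxine): max(-4, 1, 5) = 5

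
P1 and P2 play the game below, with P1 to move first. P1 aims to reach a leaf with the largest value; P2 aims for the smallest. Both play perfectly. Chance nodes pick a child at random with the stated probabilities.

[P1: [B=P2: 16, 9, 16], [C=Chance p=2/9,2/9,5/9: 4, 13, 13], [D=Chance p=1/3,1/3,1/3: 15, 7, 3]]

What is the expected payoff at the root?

B (P2): min(16, 9, 16) = 9
C (Chance): 2/9·4 + 2/9·13 + 5/9·13 = 11
D (Chance): 1/3·15 + 1/3·7 + 1/3·3 = 8.33
Root (P1): max(9, 11, 8.33) = 11

11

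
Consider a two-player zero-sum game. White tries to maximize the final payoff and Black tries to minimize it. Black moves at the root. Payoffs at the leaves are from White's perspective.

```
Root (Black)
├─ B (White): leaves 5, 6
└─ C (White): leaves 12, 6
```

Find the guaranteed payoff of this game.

B (White): max(5, 6) = 6
C (White): max(12, 6) = 12
Root (Black): min(6, 12) = 6

6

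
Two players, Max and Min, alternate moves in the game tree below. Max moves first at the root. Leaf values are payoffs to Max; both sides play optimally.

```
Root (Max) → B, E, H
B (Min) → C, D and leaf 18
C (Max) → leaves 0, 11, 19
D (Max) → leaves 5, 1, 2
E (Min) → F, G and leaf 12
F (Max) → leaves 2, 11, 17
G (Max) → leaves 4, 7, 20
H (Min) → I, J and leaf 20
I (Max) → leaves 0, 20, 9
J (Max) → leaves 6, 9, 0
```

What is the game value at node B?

C: max(0, 11, 19) = 19
D: max(5, 1, 2) = 5
B: min(19, 5, 18) = 5

5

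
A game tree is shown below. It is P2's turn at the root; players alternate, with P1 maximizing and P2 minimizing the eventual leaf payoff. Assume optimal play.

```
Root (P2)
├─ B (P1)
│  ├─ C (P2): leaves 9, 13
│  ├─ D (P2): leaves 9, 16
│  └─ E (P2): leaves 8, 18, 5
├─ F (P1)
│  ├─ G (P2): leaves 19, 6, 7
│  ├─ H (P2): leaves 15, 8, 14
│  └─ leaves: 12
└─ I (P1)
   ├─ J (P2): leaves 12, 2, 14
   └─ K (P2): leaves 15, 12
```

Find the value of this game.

C (P2): min(9, 13) = 9
D (P2): min(9, 16) = 9
E (P2): min(8, 18, 5) = 5
B (P1): max(9, 9, 5) = 9
G (P2): min(19, 6, 7) = 6
H (P2): min(15, 8, 14) = 8
F (P1): max(6, 8, 12) = 12
J (P2): min(12, 2, 14) = 2
K (P2): min(15, 12) = 12
I (P1): max(2, 12) = 12
Root (P2): min(9, 12, 12) = 9

9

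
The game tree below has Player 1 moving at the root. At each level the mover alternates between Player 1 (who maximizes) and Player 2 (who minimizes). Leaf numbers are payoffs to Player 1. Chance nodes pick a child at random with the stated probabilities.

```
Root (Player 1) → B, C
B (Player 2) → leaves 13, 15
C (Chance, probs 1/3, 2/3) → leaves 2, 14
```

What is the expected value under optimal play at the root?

13

B (Player 2): min(13, 15) = 13
C (Chance): 1/3·2 + 2/3·14 = 10
Root (Player 1): max(13, 10) = 13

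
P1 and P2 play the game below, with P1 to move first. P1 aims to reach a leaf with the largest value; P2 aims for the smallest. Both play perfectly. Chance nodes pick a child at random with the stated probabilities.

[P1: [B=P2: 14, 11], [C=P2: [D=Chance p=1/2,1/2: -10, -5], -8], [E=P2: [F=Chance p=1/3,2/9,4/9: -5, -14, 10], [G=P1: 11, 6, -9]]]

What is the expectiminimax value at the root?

11

B (P2): min(14, 11) = 11
D (Chance): 1/2·-10 + 1/2·-5 = -7.5
C (P2): min(-7.5, -8) = -8
F (Chance): 1/3·-5 + 2/9·-14 + 4/9·10 = -0.33
G (P1): max(11, 6, -9) = 11
E (P2): min(-0.33, 11) = -0.33
Root (P1): max(11, -8, -0.33) = 11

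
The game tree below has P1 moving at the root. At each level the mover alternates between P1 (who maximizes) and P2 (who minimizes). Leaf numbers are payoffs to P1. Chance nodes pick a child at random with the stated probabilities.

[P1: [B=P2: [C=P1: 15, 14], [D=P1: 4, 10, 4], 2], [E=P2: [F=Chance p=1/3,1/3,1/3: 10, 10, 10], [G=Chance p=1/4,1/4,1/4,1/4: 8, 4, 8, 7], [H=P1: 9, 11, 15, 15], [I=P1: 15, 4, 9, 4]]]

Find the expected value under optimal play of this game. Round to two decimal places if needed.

6.75

C (P1): max(15, 14) = 15
D (P1): max(4, 10, 4) = 10
B (P2): min(15, 10, 2) = 2
F (Chance): 1/3·10 + 1/3·10 + 1/3·10 = 10
G (Chance): 1/4·8 + 1/4·4 + 1/4·8 + 1/4·7 = 6.75
H (P1): max(9, 11, 15, 15) = 15
I (P1): max(15, 4, 9, 4) = 15
E (P2): min(10, 6.75, 15, 15) = 6.75
Root (P1): max(2, 6.75) = 6.75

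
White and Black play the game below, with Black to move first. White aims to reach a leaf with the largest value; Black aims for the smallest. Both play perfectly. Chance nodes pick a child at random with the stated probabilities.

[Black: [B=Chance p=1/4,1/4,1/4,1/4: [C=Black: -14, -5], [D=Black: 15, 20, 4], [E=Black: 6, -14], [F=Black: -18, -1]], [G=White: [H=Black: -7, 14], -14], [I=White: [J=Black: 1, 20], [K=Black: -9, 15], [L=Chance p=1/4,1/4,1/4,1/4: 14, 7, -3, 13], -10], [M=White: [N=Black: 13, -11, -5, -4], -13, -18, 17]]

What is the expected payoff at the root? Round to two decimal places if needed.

-10.5

C (Black): min(-14, -5) = -14
D (Black): min(15, 20, 4) = 4
E (Black): min(6, -14) = -14
F (Black): min(-18, -1) = -18
B (Chance): 1/4·-14 + 1/4·4 + 1/4·-14 + 1/4·-18 = -10.5
H (Black): min(-7, 14) = -7
G (White): max(-7, -14) = -7
J (Black): min(1, 20) = 1
K (Black): min(-9, 15) = -9
L (Chance): 1/4·14 + 1/4·7 + 1/4·-3 + 1/4·13 = 7.75
I (White): max(1, -9, 7.75, -10) = 7.75
N (Black): min(13, -11, -5, -4) = -11
M (White): max(-11, -13, -18, 17) = 17
Root (Black): min(-10.5, -7, 7.75, 17) = -10.5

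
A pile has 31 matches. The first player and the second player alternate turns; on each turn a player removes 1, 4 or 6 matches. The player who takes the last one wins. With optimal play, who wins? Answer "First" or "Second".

First

i:   0  1  2  3  4  5  6  7  8  9 10 11 12 13 14 15 16 17 18 19 20 21 22 23 24 25 26 27 28 29 30 31
     L  W  L  W  W  L  W  L  W  W  L  W  L  W  W  L  W  L  W  W  L  W  L  W  W  L  W  L  W  W  L  W
Position 31 is W, so the first player wins.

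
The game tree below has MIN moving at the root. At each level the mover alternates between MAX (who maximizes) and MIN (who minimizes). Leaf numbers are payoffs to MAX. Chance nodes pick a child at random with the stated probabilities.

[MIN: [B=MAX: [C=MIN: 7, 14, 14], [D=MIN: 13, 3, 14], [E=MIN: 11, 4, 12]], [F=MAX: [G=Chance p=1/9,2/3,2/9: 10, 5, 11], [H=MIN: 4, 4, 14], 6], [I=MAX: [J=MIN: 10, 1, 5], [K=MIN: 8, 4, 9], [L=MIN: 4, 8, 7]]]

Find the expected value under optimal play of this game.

4

C (MIN): min(7, 14, 14) = 7
D (MIN): min(13, 3, 14) = 3
E (MIN): min(11, 4, 12) = 4
B (MAX): max(7, 3, 4) = 7
G (Chance): 1/9·10 + 2/3·5 + 2/9·11 = 6.89
H (MIN): min(4, 4, 14) = 4
F (MAX): max(6.89, 4, 6) = 6.89
J (MIN): min(10, 1, 5) = 1
K (MIN): min(8, 4, 9) = 4
L (MIN): min(4, 8, 7) = 4
I (MAX): max(1, 4, 4) = 4
Root (MIN): min(7, 6.89, 4) = 4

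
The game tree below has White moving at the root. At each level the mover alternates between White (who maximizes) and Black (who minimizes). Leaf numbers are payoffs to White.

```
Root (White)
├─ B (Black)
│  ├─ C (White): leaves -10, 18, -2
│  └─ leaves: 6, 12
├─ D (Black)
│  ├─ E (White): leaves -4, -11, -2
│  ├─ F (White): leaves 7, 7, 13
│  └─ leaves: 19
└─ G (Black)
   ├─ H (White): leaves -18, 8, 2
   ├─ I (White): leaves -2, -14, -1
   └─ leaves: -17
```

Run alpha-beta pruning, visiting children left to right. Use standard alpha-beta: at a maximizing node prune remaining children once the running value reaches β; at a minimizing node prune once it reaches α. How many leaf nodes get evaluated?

14

C [α=-∞,β=+∞]: v=18
B [α=-∞,β=+∞]: v=6
E [α=6,β=+∞]: v=-2
D [α=6,β=+∞]: v=-2 after child 1 ≤ α → α-cutoff, skip 2
H [α=6,β=+∞]: v=8
I [α=6,β=8]: v=-1
G [α=6,β=+∞]: v=-1 after child 2 ≤ α → α-cutoff, skip 1
Root [α=-∞,β=+∞]: v=6
Leaves evaluated: 14 of 19.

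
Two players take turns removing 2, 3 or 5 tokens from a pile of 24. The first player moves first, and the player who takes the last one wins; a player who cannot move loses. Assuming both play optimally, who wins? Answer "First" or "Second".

First

Compute winning (W) and losing (L) positions by backward induction:
i:   0  1  2  3  4  5  6  7  8  9 10 11 12 13 14 15 16 17 18 19 20 21 22 23 24
     L  L  W  W  W  W  W  L  L  W  W  W  W  W  L  L  W  W  W  W  W  L  L  W  W
Position 24 is W, so the first player wins.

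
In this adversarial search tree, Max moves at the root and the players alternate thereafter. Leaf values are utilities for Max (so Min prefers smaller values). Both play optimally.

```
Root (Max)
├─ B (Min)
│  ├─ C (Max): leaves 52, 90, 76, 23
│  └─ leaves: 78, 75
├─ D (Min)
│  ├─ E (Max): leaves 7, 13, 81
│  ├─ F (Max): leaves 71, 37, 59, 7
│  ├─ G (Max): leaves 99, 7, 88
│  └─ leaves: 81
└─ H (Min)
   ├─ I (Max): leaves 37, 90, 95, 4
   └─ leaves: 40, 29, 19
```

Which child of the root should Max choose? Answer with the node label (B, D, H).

C (Max): max(52, 90, 76, 23) = 90
B (Min): min(90, 78, 75) = 75
E (Max): max(7, 13, 81) = 81
F (Max): max(71, 37, 59, 7) = 71
G (Max): max(99, 7, 88) = 99
D (Min): min(81, 71, 99, 81) = 71
I (Max): max(37, 90, 95, 4) = 95
H (Min): min(95, 40, 29, 19) = 19
Root (Max): max(75, 71, 19) = 75
Max picks the child with the highest value: B (value 75).

B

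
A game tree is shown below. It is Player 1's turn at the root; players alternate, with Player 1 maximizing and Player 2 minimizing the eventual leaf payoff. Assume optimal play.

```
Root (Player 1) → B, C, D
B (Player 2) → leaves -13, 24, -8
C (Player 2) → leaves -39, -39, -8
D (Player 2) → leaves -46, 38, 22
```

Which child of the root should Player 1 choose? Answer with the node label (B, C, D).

B (Player 2): min(-13, 24, -8) = -13
C (Player 2): min(-39, -39, -8) = -39
D (Player 2): min(-46, 38, 22) = -46
Root (Player 1): max(-13, -39, -46) = -13
Player 1 picks the child with the highest value: B (value -13).

B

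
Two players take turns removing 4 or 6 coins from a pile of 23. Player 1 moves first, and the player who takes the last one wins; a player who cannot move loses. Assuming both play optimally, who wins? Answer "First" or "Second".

Compute winning (W) and losing (L) positions by backward induction:
i:   0  1  2  3  4  5  6  7  8  9 10 11 12 13 14 15 16 17 18 19 20 21 22 23
     L  L  L  L  W  W  W  W  W  W  L  L  L  L  W  W  W  W  W  W  L  L  L  L
Position 23 is L, so the second player wins.

Second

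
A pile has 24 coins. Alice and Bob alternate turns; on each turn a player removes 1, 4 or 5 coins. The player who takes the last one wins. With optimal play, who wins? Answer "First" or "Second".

Second

Mark each pile size as W (mover wins) or L (mover loses):
i:   0  1  2  3  4  5  6  7  8  9 10 11 12 13 14 15 16 17 18 19 20 21 22 23 24
     L  W  L  W  W  W  W  W  L  W  L  W  W  W  W  W  L  W  L  W  W  W  W  W  L
Position 24 is L, so the second player wins.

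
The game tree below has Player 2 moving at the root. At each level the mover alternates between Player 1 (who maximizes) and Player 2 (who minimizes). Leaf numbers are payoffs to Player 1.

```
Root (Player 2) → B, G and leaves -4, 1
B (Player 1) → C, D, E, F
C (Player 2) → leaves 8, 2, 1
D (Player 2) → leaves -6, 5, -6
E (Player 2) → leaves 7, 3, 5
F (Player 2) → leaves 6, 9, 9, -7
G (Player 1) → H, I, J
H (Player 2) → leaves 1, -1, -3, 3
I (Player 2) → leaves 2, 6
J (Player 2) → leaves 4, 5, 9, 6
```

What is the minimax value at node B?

3

C: min(8, 2, 1) = 1
D: min(-6, 5, -6) = -6
E: min(7, 3, 5) = 3
F: min(6, 9, 9, -7) = -7
B: max(1, -6, 3, -7) = 3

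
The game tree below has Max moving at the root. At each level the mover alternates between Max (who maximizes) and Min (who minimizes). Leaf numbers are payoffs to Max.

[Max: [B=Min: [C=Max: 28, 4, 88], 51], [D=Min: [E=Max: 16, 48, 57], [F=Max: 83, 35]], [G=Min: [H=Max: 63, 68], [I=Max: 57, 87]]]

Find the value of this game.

68

C (Max): max(28, 4, 88) = 88
B (Min): min(88, 51) = 51
E (Max): max(16, 48, 57) = 57
F (Max): max(83, 35) = 83
D (Min): min(57, 83) = 57
H (Max): max(63, 68) = 68
I (Max): max(57, 87) = 87
G (Min): min(68, 87) = 68
Root (Max): max(51, 57, 68) = 68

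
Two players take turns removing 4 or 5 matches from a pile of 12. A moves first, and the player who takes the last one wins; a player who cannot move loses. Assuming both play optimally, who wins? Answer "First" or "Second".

Compute winning (W) and losing (L) positions by backward induction:
i:   0  1  2  3  4  5  6  7  8  9 10 11 12
     L  L  L  L  W  W  W  W  W  L  L  L  L
Position 12 is L, so the second player wins.

Second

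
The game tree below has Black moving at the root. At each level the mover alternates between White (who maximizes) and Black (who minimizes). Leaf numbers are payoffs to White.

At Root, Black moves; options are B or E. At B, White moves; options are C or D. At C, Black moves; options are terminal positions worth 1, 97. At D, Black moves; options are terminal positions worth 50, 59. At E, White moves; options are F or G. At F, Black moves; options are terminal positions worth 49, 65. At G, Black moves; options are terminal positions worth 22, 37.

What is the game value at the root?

49

C (Black): min(1, 97) = 1
D (Black): min(50, 59) = 50
B (White): max(1, 50) = 50
F (Black): min(49, 65) = 49
G (Black): min(22, 37) = 22
E (White): max(49, 22) = 49
Root (Black): min(50, 49) = 49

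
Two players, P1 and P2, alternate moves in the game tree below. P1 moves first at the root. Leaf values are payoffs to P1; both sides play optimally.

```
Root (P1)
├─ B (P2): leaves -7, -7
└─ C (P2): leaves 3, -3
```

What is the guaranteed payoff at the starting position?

-3

B (P2): min(-7, -7) = -7
C (P2): min(3, -3) = -3
Root (P1): max(-7, -3) = -3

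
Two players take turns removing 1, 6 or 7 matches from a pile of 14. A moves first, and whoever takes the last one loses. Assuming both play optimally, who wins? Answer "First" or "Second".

Compute winning (W) and losing (L) positions by backward induction:
i:   0  1  2  3  4  5  6  7  8  9 10 11 12 13 14
     W  L  W  L  W  L  W  W  W  W  W  W  W  L  W
Position 14 is W, so the first player wins.

First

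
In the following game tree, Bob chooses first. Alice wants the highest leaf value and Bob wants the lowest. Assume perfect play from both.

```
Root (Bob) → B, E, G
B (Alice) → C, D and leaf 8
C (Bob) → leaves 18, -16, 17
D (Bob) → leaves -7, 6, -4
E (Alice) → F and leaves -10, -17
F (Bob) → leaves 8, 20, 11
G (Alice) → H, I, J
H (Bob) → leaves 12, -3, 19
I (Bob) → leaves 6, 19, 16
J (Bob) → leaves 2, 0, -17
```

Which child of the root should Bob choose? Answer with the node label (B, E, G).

C (Bob): min(18, -16, 17) = -16
D (Bob): min(-7, 6, -4) = -7
B (Alice): max(-16, -7, 8) = 8
F (Bob): min(8, 20, 11) = 8
E (Alice): max(8, -10, -17) = 8
H (Bob): min(12, -3, 19) = -3
I (Bob): min(6, 19, 16) = 6
J (Bob): min(2, 0, -17) = -17
G (Alice): max(-3, 6, -17) = 6
Root (Bob): min(8, 8, 6) = 6
Bob picks the child with the lowest value: G (value 6).

G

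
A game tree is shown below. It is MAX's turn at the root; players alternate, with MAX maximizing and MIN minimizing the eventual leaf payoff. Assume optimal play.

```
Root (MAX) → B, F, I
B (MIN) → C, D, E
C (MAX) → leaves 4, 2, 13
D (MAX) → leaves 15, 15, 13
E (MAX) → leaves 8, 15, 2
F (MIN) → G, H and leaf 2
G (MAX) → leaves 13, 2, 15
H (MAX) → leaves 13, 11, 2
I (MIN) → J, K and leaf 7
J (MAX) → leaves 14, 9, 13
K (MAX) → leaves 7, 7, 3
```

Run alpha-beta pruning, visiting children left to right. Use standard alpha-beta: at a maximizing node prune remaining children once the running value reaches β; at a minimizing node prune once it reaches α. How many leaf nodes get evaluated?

C [α=-∞,β=+∞]: v=13
D [α=-∞,β=13]: v=15 after child 1 ≥ β → β-cutoff, skip 2
E [α=-∞,β=13]: v=15 after child 2 ≥ β → β-cutoff, skip 1
B [α=-∞,β=+∞]: v=13
G [α=13,β=+∞]: v=15
H [α=13,β=15]: v=13
F [α=13,β=+∞]: v=13 after child 2 ≤ α → α-cutoff, skip 1
J [α=13,β=+∞]: v=14
K [α=13,β=14]: v=7
I [α=13,β=+∞]: v=7 after child 2 ≤ α → α-cutoff, skip 1
Root [α=-∞,β=+∞]: v=13
Leaves evaluated: 18 of 23.

18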